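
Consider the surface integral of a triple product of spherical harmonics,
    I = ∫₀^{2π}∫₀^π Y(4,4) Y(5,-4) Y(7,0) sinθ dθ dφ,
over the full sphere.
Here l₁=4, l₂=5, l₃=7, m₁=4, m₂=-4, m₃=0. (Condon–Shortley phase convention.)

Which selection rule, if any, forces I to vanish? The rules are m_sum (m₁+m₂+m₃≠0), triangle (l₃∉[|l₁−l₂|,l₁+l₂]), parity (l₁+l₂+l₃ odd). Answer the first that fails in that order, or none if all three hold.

Σmᵢ = 0  ✓
l₃∈[|l₁−l₂|,l₁+l₂]=[1,9], have l₃=7  ✓
Σlᵢ = 16 ⇒ even  ✓

none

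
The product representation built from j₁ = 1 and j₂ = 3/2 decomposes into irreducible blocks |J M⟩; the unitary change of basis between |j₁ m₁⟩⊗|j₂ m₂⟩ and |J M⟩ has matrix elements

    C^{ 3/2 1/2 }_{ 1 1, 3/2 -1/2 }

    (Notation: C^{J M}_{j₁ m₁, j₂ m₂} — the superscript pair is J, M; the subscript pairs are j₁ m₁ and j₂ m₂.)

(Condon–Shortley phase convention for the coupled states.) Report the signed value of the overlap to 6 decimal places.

triangle: 1!×1!×2!/5! = 2/120
(j±m)!: 2!×0!×1!×2!×2!×1! = 8
prefactor² = (2J+1)×Δ×N² = 8/15
  k=0: +1/(0!×1!×0!×1!×1!×1!) = 1
Σ = 1  ⇒  CG² = 8/15×1² = 8/15
CG = +√(8/15) = +0.730297

+√(8/15) = +0.730297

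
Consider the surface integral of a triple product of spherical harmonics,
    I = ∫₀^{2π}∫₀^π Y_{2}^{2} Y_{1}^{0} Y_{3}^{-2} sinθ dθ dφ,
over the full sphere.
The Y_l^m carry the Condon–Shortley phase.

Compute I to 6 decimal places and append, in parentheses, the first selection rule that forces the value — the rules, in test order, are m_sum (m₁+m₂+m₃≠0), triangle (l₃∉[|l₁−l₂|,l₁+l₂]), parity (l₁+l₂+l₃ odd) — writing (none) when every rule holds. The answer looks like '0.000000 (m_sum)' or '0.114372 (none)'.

m-sum 0 ✓  L=6 even ✓  1≤3≤3 ✓
Π(2lᵢ+1) = 5×3×7 = 105
triangle coeff Δ(2,1,3) = 1/105
Σ_t [0,0]: t=0:+1/4 = 1/4
(3j)²=3/35 [(2 1 3; 0 0 0)], sign=-1
Σ_t [0,0]: t=0:+1/24 = 1/24
(3j)²=1/21 [(2 1 3; 2 0 -2)], sign=-1
⇒ 4πI² = 3/7
I = (+1)√(3/7/(4π)) = 0.18467439
No selection rule forces the value: the integral is nonzero (none).

0.184674 (none)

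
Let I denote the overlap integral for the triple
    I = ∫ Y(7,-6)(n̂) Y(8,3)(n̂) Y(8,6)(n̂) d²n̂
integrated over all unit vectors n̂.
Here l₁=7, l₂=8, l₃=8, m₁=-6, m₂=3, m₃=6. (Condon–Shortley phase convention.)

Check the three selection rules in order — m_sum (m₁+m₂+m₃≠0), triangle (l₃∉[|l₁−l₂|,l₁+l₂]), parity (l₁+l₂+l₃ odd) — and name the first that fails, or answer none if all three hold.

Σmᵢ = 3  ✗
l₃∈[|l₁−l₂|,l₁+l₂]=[1,15], have l₃=8
Σlᵢ = 23 ⇒ odd

m_sum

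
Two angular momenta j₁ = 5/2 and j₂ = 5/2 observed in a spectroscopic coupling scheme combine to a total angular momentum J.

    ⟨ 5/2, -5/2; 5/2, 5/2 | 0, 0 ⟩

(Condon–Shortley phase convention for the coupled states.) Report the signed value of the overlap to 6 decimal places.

-0.408248

j₁+j₂−J=5  J+j₁−j₂=0  J−j₁+j₂=0  j₁+j₂+J+1=6
(j₁±m₁, j₂±m₂, J±M) = (0,5,5,0,0,0)
P² = 2400
sum k=5..5:
  [5] −1/120 = -1/120
S = -1/120
C² = P²·S² = 1/6 ; C = -0.408248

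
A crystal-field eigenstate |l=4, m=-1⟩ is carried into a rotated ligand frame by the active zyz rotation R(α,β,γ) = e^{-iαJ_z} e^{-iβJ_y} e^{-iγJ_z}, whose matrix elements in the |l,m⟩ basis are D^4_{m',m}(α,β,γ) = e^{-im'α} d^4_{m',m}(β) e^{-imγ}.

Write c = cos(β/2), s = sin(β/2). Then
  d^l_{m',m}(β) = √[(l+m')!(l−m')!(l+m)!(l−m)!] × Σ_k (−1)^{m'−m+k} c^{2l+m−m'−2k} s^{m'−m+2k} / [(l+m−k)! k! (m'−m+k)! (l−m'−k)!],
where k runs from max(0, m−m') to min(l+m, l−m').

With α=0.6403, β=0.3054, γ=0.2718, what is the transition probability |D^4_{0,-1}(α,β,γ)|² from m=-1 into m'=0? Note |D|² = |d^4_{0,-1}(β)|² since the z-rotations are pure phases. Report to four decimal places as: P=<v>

P=0.2914

D^4_{0,-1}(0.6403,0.3054,0.2718) = e^{-i·0·0.6403}·d^4_{0,-1}(0.3054)·e^{-i·-1·0.2718}. Compute d first:
With c≡cos(β/2)=0.988364 and s≡sin(β/2)=0.152107, N=[24·24·6·120]^{1/2}=643.987578
The bounds max(0,m−m')=0 and min(l+m,l−m')=3 give 4 terms
  k=0: (−1)^1·643.9876/(144)·0.9884^7·0.1521^1 = -0.626734
  k=1: (−1)^2·643.9876/(24)·0.9884^5·0.1521^3 = +0.089064
  k=2: (−1)^3·643.9876/(24)·0.9884^3·0.1521^5 = -0.002109
  k=3: (−1)^4·643.9876/(144)·0.9884^1·0.1521^7 = +0.000008
d^4_{0,-1}(0.3054) = -0.626734 +0.089064 -0.002109 +0.000008 = -0.539772
|D^4_{0,-1}|² = |d^4_{0,-1}(β)|² = (-0.539772)² = 0.291353 (the z-rotation phases have unit modulus)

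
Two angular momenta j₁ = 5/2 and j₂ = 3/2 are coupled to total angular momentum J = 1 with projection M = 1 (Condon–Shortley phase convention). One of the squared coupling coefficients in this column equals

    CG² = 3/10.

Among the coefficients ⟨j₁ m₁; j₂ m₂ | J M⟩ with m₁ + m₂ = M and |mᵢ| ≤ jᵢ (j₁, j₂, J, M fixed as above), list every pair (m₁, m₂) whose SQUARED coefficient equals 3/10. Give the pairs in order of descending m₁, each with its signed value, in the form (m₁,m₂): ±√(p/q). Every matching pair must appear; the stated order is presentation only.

Admissible pairs with m₁+m₂ = M = 1: (-1/2,3/2), (1/2,1/2), (3/2,-1/2), (5/2,-3/2)
  (m₁,m₂)=(5/2,-3/2): CG² = 1/2, CG = +√(1/2)
  (m₁,m₂)=(3/2,-1/2): CG² = 3/10, CG = −√(3/10)   ← matches the target
  (m₁,m₂)=(1/2,1/2): CG² = 3/20, CG = +√(3/20)
  (m₁,m₂)=(-1/2,3/2): CG² = 1/20, CG = −√(1/20)
Pairs with CG² = 3/10: (3/2,-1/2): −√(3/10)

(3/2,-1/2): −√(3/10)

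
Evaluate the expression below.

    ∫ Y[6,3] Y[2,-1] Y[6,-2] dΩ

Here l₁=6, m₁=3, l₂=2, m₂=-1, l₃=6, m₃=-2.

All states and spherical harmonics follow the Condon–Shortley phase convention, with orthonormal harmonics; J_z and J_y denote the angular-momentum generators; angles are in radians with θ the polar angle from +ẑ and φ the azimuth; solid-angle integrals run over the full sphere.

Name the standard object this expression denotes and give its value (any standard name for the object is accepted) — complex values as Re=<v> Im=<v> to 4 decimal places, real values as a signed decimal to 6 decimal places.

Gaunt coefficient, -0.140463

This is a Gaunt coefficient — the integral of a triple product of spherical harmonics over the sphere.
Rules hold: Σm=0, L=14 even, 4≤6≤8.
N = 13·5·13 = 845
Δ = 2!·10!·2!/15! = 1/90090
Racah Σ t=0..2: t=0:+1/69120 t=1:−1/14400 t=2:+1/69120 = -7/172800
⇒ 3j(6 2 6; 0 0 0)² = 14/715, sgn -1
Racah Σ t=0..1: t=0:+1/60480 t=1:−1/161280 = 1/96768
⇒ 3j(6 2 6; 3 -1 -2)² = 15/1001, sgn +1
4πI² = N·(3j₀)²·(3jₘ)² = 30/121
I = -1·√(0.247934/4π) = -0.14046335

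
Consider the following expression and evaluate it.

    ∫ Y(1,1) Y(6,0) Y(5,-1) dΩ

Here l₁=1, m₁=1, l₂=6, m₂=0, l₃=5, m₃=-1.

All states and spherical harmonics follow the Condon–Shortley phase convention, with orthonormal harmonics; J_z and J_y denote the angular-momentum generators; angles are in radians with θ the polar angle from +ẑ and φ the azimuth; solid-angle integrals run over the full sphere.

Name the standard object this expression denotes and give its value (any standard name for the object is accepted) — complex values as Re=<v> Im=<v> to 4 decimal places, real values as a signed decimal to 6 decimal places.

This is a Gaunt coefficient — the integral of a triple product of spherical harmonics over the sphere.
Rules hold: Σm=0, L=12 even, 5≤5≤7.
N = 3·13·11 = 429
Δ = 2!·0!·10!/13! = 1/858
Racah Σ t=1..1: t=1:−1/14400 = -1/14400
⇒ 3j(1 6 5; 0 0 0)² = 6/143, sgn +1
Racah Σ t=0..0: t=0:+1/34560 = 1/34560
⇒ 3j(1 6 5; 1 0 -1)² = 5/286, sgn +1
4πI² = N·(3j₀)²·(3jₘ)² = 45/143
I = +1·√(0.314685/4π) = 0.15824621

Gaunt coefficient, +0.158246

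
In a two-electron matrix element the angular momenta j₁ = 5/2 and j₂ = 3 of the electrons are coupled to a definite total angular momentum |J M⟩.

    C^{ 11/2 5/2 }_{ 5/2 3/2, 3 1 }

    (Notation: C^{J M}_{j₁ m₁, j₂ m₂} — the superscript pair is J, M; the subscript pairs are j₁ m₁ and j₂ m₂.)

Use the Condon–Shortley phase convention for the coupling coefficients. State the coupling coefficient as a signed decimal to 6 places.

triangle: 0!*5!*6!/12! = 86400/479001600
(j±m)!: 4!*1!*4!*2!*8!*3! = 278691840
prefactor² = (2J+1)*Δ*N² = 6635520/11
  k=0: +1/(0!*0!*1!*4!*4!*2!) = 1/1152
Σ = 1/1152  ⇒  CG² = 6635520/11*(1/1152)² = 5/11
CG = +√(5/11) = +0.674200

+0.674200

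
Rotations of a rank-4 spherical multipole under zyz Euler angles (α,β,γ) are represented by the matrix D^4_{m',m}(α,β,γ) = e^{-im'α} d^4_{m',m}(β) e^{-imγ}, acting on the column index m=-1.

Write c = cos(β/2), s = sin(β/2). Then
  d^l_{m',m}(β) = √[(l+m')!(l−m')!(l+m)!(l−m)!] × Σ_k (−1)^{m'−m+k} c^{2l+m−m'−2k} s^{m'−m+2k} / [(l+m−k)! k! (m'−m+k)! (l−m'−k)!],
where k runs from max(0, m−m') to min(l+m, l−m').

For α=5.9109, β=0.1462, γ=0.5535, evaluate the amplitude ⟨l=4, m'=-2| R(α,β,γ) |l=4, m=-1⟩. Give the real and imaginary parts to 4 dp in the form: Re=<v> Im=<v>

Re=0.2906 Im=-0.0562

First d^4_{-2,-1}(β=0.1462), then the phase factors e^{-i(-2)α} and e^{-i(-1)γ}:
With c≡cos(β/2)=0.997329 and s≡sin(β/2)=0.073035, N=[2·720·6·120]^{1/2}=1018.233765
k: max(0,(-1)−(-2))=1 … min(4+(-1),4−(-2))=3
  k=1: (−1)^0·1018.2338/(240)·0.9973^7·0.0730^1 = +0.304114
  k=2: (−1)^1·1018.2338/(48)·0.9973^5·0.0730^3 = -0.008154
  k=3: (−1)^2·1018.2338/(72)·0.9973^3·0.0730^5 = +0.000029
d^4_{-2,-1}(0.1462) = +0.304114 -0.008154 +0.000029 = +0.295989
Phases: e^{-i·(-2)·5.9109}=+0.735379-0.677656i, e^{-i·(-1)·0.5535}=+0.850690+0.525668i ⇒ D=+0.290603-0.056211i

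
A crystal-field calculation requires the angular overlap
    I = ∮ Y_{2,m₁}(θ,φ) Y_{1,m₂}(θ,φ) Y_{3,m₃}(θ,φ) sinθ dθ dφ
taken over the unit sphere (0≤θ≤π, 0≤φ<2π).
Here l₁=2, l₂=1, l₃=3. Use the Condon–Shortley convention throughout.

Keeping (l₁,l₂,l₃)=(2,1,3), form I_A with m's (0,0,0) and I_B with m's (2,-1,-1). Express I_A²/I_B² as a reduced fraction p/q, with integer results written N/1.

Shared (l₁,l₂,l₃)=(2,1,3): N and (l;000)² cancel in I_A²/I_B².
A: Δ = 0!·4!·2!/7! = 1/105; Racah Σ t=0..0: t=0:+1/4 = 1/4; ⇒ 3j(2 1 3; 0 0 0)² = 3/35, sgn -1
B: Δ = 0!·4!·2!/7! = 1/105; Racah Σ t=0..0: t=0:+1/48 = 1/48; ⇒ 3j(2 1 3; 2 -1 -1)² = 1/105, sgn +1
I_A²/I_B² = (3/35)/(1/105) = 9/1

9/1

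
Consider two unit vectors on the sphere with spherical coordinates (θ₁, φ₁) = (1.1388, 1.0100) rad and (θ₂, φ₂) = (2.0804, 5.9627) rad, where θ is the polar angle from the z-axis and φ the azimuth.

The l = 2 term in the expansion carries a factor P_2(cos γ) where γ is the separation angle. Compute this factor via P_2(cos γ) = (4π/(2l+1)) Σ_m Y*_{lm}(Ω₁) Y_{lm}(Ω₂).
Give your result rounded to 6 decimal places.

Summing Y*_{l m}(θ₁,φ₁)·Y_{l m}(θ₂,φ₂) over m ∈ [−2, 2]; prefactor 4π/(2·2+1) = 2.513274:
  term(m=-2) = -0.083145+0.043352i   from Y*(Ω₁)=-0.138335+0.286958i, Y(Ω₂)=+0.235925+0.176013i
  term(m=-1) = -0.023000-0.093859i   from Y*(Ω₁)=+0.156228+0.248747i, Y(Ω₂)=-0.312236-0.103640i
  term(m=+0) = +0.013491+0.000000i   from Y*(Ω₁)=-0.149530-0.000000i, Y(Ω₂)=-0.090221+0.000000i
  term(m=+1) = -0.023000+0.093859i   from Y*(Ω₁)=-0.156228+0.248747i, Y(Ω₂)=+0.312236-0.103640i
  term(m=+2) = -0.083145-0.043352i   from Y*(Ω₁)=-0.138335-0.286958i, Y(Ω₂)=+0.235925-0.176013i
Total Σ_m = -0.198799+0.000000i. Multiply by 2.513274: -0.499636+0.000000i. P_2(cos γ) = -0.499636

-0.499636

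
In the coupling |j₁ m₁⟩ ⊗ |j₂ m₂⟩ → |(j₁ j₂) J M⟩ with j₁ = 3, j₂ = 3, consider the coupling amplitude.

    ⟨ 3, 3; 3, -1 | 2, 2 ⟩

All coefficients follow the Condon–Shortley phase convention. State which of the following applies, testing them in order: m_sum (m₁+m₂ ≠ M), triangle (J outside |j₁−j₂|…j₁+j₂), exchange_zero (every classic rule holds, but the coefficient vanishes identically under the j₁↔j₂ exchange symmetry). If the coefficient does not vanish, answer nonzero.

nonzero

m-sum: m₁+m₂ = 3+(-1) = 2, M = 2  ✓
triangle: |j₁−j₂| = 0 ≤ J = 2 ≤ j₁+j₂ = 6  ✓
exchange: j₁≠j₂ or m₁≠m₂ — the exchange symmetry imposes no constraint here
value check: CG = +√(5/42) = +0.345033 ≠ 0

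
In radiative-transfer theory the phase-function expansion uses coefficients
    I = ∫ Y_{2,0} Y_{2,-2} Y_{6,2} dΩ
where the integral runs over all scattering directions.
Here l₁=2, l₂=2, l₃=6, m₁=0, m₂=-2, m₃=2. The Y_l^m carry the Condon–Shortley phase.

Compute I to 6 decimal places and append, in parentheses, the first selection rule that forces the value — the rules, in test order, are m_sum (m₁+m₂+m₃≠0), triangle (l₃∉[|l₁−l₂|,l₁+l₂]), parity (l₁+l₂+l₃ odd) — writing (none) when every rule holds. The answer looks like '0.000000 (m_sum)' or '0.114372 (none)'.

l₃=6 ∉ [0,4] — triangle fails ⇒ I = 0

0.000000 (triangle)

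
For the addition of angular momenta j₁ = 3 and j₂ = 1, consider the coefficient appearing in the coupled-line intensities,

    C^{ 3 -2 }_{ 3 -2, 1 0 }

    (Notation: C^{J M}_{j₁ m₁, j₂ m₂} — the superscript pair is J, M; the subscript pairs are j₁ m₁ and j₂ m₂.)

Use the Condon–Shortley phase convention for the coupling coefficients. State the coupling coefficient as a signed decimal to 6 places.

-0.577350

j₁+j₂−J=1  J+j₁−j₂=5  J−j₁+j₂=1  j₁+j₂+J+1=8
(j₁±m₁, j₂±m₂, J±M) = (1,5,1,1,1,5)
P² = 300
sum k=0..1:
  [0] +1/120 = 1/120
  [1] −1/24 = -1/24
S = -1/30
C² = P²·S² = 1/3 ; C = -0.577350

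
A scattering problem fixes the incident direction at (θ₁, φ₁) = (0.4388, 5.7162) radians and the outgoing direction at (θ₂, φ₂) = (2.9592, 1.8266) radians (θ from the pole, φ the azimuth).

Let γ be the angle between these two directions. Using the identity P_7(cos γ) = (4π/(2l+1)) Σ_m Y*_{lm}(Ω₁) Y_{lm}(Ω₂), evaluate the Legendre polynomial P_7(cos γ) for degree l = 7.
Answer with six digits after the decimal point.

Addition theorem: P_7(cos γ) = (4π/15) Σ_m Y*_{lm}(Ω₁) Y_{lm}(Ω₂), m = −7…7:
  m=-7: (-0.000846, 0.000920) × (0.000003, -0.000001) = (-0.000000, 0.000000)  (running Σ = (-0.000000, 0.000000))
  m=-6: (-0.009625, 0.002564) × (0.000002, -0.000065) = (0.000000, 0.000001)  (running Σ = (0.000000, 0.000001))
  m=-5: (-0.046743, -0.014801) × (-0.000798, -0.000240) = (0.000034, 0.000023)  (running Σ = (0.000034, 0.000024))
  m=-4: (-0.106355, -0.127003) × (-0.003893, 0.006384) = (0.001225, -0.000185)  (running Σ = (0.001259, -0.000161))
  m=-3: (-0.049496, -0.378123) × (0.033422, 0.034647) = (0.011446, -0.014353)  (running Σ = (0.012705, -0.014513))
  m=-2: (0.225953, -0.483934) × (0.186994, -0.104991) = (-0.008557, -0.114216)  (running Σ = (0.004148, -0.128729))
  m=-1: (0.212991, -0.135616) × (-0.148417, -0.567487) = (-0.108572, -0.100742)  (running Σ = (-0.104424, -0.229471))
  m=0: (-0.380669, -0.000000) × (-0.639371, 0.000000) = (0.243389, 0.000000)  (running Σ = (0.138965, -0.229471))
  m=1: (-0.212991, -0.135616) × (0.148417, -0.567487) = (-0.108572, 0.100742)  (running Σ = (0.030393, -0.128729))
  m=2: (0.225953, 0.483934) × (0.186994, 0.104991) = (-0.008557, 0.114216)  (running Σ = (0.021836, -0.014513))
  m=3: (0.049496, -0.378123) × (-0.033422, 0.034647) = (0.011446, 0.014353)  (running Σ = (0.033282, -0.000161))
  m=4: (-0.106355, 0.127003) × (-0.003893, -0.006384) = (0.001225, 0.000185)  (running Σ = (0.034507, 0.000024))
  m=5: (0.046743, -0.014801) × (0.000798, -0.000240) = (0.000034, -0.000023)  (running Σ = (0.034541, 0.000001))
  m=6: (-0.009625, -0.002564) × (0.000002, 0.000065) = (0.000000, -0.000001)  (running Σ = (0.034541, 0.000000))
  m=7: (0.000846, 0.000920) × (-0.000003, -0.000001) = (-0.000000, -0.000000)  (running Σ = (0.034541, -0.000000))
Σ over m = (0.034541, -0.000000); ×(4π/15) → (0.028937, -0.000000). Real part: 0.028937

0.028937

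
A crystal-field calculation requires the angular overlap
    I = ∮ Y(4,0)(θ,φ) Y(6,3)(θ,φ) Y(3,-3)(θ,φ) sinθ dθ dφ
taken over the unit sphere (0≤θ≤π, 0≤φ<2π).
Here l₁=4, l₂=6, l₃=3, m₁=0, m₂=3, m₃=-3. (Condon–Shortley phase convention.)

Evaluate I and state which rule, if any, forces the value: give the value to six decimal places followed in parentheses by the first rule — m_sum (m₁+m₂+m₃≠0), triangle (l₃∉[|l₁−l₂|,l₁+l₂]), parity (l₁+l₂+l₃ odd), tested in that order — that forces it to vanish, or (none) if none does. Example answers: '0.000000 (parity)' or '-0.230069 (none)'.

l₁+l₂+l₃=13 is odd: 3j(l;000)=0 ⇒ I=0

0.000000 (parity)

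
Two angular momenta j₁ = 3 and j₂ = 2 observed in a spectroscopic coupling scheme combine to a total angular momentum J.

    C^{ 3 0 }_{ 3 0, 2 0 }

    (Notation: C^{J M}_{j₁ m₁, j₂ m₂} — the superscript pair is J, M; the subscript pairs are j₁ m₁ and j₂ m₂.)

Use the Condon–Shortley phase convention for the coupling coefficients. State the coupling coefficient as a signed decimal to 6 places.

triangle: 2!*4!*2!/9! = 96/362880
(j±m)!: 3!*3!*2!*2!*3!*3! = 5184
prefactor² = (2J+1)*Δ*N² = 48/5
  k=0: +1/(0!*2!*3!*2!*1!*0!) = 1/24
  k=1: −1/(1!*1!*2!*1!*2!*1!) = -1/4
  k=2: +1/(2!*0!*1!*0!*3!*2!) = 1/24
Σ = -1/6  ⇒  CG² = 48/5*(-1/6)² = 4/15
CG = −√(4/15) = -0.516398

−√(4/15) ≈ -0.516398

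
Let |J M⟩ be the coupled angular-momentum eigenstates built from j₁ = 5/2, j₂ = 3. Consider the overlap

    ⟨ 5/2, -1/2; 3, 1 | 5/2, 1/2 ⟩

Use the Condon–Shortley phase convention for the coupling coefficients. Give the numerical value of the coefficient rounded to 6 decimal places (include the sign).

triangle: 3!·2!·3!/9! = 72/362880
(j±m)!: 2!·3!·4!·2!·3!·2! = 6912
prefactor² = (2J+1)·Δ·N² = 288/35
  k=1: −1/(1!·2!·2!·3!·0!·0!) = -1/24
  k=2: +1/(2!·1!·1!·2!·1!·1!) = 1/4
  k=3: −1/(3!·0!·0!·1!·2!·2!) = -1/24
Σ = 1/6  ⇒  CG² = 288/35·(1/6)² = 8/35
CG = +√(8/35) = +0.478091

+0.478091  (= +√(8/35))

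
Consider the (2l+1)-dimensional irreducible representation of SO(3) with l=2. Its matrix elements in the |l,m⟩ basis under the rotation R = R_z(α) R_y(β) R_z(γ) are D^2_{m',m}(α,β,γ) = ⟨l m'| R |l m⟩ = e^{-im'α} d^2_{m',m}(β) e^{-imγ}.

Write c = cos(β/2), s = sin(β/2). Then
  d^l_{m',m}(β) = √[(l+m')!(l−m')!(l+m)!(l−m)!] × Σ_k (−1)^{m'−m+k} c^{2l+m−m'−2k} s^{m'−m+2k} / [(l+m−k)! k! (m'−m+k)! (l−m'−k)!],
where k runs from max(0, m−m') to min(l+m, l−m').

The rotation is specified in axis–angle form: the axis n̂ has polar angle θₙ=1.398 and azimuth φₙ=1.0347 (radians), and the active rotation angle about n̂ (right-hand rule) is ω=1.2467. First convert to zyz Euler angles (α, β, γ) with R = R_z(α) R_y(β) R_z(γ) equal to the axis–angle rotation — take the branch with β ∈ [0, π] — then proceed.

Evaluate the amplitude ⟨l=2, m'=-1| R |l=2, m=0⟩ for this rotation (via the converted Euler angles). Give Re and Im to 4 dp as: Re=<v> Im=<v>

Axis–angle → zyz. n̂ = (sinθₙcosφₙ, sinθₙsinφₙ, cosθₙ) = (+0.503177, +0.846906, +0.171938), ω = 1.2467.
R = I cosω + sinω [n̂]ₓ + (1−cosω) n̂n̂ᵀ gives
  R = [+0.491012, +0.127451, +0.861780; +0.453424, +0.807292, -0.377738; -0.743851, +0.576225, +0.338601]
β = atan2(√(R₁₃²+R₂₃²), R₃₃) = 1.225367; α = atan2(R₂₃, R₁₃) mod 2π = 5.870084; γ = atan2(R₃₂, −R₃₁) mod 2π = 0.659092
Split into d^2_{-1,0}(β=1.2254) × two z-phases.
c=cos(1.225367/2)=0.818108, s=sin(1.225367/2)=0.575065; N=√[1·6·2·2]=4.898979
The bounds max(0,m−m')=1 and min(l+m,l−m')=2 give 2 terms
  k=1: (−1)^0·4.8990/(2)·0.8181^3·0.5751^1 = +0.771301
  k=2: (−1)^1·4.8990/(2)·0.8181^1·0.5751^3 = -0.381098
d^2_{-1,0}(1.2254) = +0.771301 -0.381098 = +0.390203
D = (+0.915880-0.401451i)·(+0.390203)·(+1.000000+0.000000i) = +0.357379-0.156648i

Re=0.3574 Im=-0.1566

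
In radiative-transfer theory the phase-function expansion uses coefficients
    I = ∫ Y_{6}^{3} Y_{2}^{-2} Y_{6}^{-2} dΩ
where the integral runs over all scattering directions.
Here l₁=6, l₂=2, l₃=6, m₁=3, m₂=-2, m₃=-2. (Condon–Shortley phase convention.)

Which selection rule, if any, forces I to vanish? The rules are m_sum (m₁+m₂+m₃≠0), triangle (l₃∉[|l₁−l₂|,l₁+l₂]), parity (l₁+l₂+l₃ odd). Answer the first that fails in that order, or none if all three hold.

m_sum

azimuthal sum: 3 − 2 − 2 = -1  ✗
4 ≤ 6 ≤ 8 (triangle on l)
L = 6 + 2 + 6 = 14 (even)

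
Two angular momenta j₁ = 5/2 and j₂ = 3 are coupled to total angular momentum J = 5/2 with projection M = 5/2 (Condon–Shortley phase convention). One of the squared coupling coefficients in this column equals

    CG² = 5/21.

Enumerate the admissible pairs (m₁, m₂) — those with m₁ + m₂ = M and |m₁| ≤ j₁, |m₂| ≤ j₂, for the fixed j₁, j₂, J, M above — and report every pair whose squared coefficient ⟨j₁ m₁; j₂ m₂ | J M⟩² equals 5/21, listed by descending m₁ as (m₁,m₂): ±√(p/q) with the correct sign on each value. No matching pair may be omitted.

(-1/2,3): −√(5/21)

Admissible pairs with m₁+m₂ = M = 5/2: (-1/2,3), (1/2,2), (3/2,1), (5/2,0)
  (m₁,m₂)=(5/2,0): CG² = 5/42, CG = +√(5/42)
  (m₁,m₂)=(3/2,1): CG² = 2/7, CG = −√(2/7)
  (m₁,m₂)=(1/2,2): CG² = 5/14, CG = +√(5/14)
  (m₁,m₂)=(-1/2,3): CG² = 5/21, CG = −√(5/21)   ← matches the target
Pairs with CG² = 5/21: (-1/2,3): −√(5/21)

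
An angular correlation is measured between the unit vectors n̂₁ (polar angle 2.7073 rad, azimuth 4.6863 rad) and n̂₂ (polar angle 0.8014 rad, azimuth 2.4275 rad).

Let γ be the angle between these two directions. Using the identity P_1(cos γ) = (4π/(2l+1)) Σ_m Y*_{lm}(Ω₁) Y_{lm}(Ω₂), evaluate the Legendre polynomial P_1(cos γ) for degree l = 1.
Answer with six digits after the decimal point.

-0.823047

Expand P_1 via completeness: Σ_{m} conj(Y_{1,m}) at Ω₁ times Y_{1,m} at Ω₂ —
  term(m=-1) = -0.022910+0.027871i   from Y*(Ω₁)=-0.003792-0.145324i, Y(Ω₂)=-0.187546-0.162540i
  term(m=+0) = -0.150668-0.000000i   from Y*(Ω₁)=-0.443245-0.000000i, Y(Ω₂)=+0.339922+0.000000i
  term(m=+1) = -0.022910-0.027871i   from Y*(Ω₁)=+0.003792-0.145324i, Y(Ω₂)=+0.187546-0.162540i
Σ over m = -0.196488+0.000000i; ×(4π/3) → -0.823047+0.000000i. Real part: -0.823047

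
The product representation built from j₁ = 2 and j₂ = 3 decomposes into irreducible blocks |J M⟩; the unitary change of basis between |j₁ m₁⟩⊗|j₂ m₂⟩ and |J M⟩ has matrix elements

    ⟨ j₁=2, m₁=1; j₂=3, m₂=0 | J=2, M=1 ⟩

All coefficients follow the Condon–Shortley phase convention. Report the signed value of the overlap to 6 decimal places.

−√(2/7) ≈ -0.534522

√[5·3!1!3!/8! · 3!1!3!3!3!1!] = √(81/14)
  +(−1)^0/∏(0,3,1,3,0,0)! = 1/36  (running 1/36)
  +(−1)^1/∏(1,2,0,2,1,1)! = -1/4  (running -2/9)
⟨..|..⟩ = √(81/14)·(-2/9) = -0.534522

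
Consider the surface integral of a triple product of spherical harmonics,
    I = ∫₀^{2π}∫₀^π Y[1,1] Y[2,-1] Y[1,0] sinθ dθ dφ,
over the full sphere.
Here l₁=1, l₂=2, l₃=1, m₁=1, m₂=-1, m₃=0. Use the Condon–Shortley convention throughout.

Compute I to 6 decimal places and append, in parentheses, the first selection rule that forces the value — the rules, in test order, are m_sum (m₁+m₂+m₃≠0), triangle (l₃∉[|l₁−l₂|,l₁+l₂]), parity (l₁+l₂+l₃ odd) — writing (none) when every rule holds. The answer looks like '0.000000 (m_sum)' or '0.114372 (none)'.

Checks pass: Σm=0; 4 even; l₃=1∈[1,3].
(2·1+1)(2·2+1)(2·1+1) = 45
Δ: 2! 0! 2! / 5! → 1/30
sum: t=1:−1/1 = -1/1
3j²(1 2 1; 0 0 0) = Δ·Π!·Σ² = 2/15  (sign +1)
sum: t=0:+1/2 = 1/2
3j²(1 2 1; 1 -1 0) = Δ·Π!·Σ² = 1/10  (sign -1)
combine: 4πI² = 45·2/15·1/10 = 3/5
take √, sign -1: I = -0.21850969
No selection rule forces the value: the integral is nonzero (none).

-0.218510 (none)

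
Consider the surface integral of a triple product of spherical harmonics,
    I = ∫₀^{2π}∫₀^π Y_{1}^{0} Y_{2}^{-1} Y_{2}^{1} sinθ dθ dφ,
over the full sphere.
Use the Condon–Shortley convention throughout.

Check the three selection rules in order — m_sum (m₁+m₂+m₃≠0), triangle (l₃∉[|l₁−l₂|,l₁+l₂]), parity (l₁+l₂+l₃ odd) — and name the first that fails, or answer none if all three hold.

parity

Σmᵢ = 0  ✓
l₃∈[|l₁−l₂|,l₁+l₂]=[1,3], have l₃=2  ✓
Σlᵢ = 5 ⇒ odd  ✗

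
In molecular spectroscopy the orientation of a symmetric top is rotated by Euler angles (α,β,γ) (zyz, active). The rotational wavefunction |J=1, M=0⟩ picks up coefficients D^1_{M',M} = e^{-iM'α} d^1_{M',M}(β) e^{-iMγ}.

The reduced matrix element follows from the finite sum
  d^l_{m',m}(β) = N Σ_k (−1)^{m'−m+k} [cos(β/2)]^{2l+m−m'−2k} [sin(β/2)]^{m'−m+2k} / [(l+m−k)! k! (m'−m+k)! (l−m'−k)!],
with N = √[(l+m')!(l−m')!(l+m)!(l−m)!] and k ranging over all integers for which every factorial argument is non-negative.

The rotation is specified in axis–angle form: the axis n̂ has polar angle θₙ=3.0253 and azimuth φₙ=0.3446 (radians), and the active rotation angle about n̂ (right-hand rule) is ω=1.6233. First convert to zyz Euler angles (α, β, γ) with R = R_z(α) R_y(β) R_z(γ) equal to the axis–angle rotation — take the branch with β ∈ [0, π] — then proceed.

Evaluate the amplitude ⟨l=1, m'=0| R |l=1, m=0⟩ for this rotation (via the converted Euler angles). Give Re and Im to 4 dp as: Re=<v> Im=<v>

Re=0.9858 Im=0.0000

Axis–angle → zyz. n̂ = (sinθₙcosφₙ, sinθₙsinφₙ, cosθₙ) = (+0.109209, +0.039198, -0.993246), ω = 1.6233.
R = I cosω + sinω [n̂]ₓ + (1−cosω) n̂n̂ᵀ gives
  R = [-0.039927, +0.996382, -0.075021; -0.987372, -0.050862, -0.150035; -0.153308, +0.068083, +0.985830]
β = atan2(√(R₁₃²+R₂₃²), R₃₃) = 0.168542; α = atan2(R₂₃, R₁₃) mod 2π = 4.248724; γ = atan2(R₃₂, −R₃₁) mod 2π = 0.417931
Split into d^1_{0,0}(β=0.1685) × two z-phases.
With c≡cos(β/2)=0.996451 and s≡sin(β/2)=0.084171, N=[1·1·1·1]^{1/2}=1.000000
Admissible k: 0..1 (factorial args all ≥0)
  k=0: (−1)^0·1.0000/(1)·0.9965^2·0.0842^0 = +0.992915
  k=1: (−1)^1·1.0000/(1)·0.9965^0·0.0842^2 = -0.007085
d^1_{0,0}(0.1685) = +0.992915 -0.007085 = +0.985830
D = (+1.000000+0.000000i)·(+0.985830)·(+1.000000+0.000000i) = +0.985830+0.000000i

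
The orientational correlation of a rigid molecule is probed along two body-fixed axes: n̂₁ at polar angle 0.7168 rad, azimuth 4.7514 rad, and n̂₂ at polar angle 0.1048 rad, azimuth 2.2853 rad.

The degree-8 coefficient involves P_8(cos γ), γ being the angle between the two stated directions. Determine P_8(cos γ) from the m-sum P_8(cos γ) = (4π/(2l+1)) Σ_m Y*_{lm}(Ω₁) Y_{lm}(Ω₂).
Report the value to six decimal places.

0.310268

Expand P_8 via completeness: Σ_{m} conj(Y_{8,m}) at Ω₁ times Y_{8,m} at Ω₂ —
  m=-8: (0.017024, 0.005492) × (0.000000, 0.000000) = (0.000000, 0.000000)  (running Σ = (0.000000, 0.000000))
  m=-7: (-0.022145, 0.079067) × (-0.000000, 0.000000) = (-0.000000, -0.000000)  (running Σ = (-0.000000, -0.000000))
  m=-6: (-0.221567, -0.052830) × (0.000003, -0.000006) = (-0.000001, 0.000001)  (running Σ = (-0.000001, 0.000001))
  m=-5: (0.080358, -0.406738) × (0.000050, 0.000109) = (0.000048, -0.000012)  (running Σ = (0.000047, -0.000010))
  m=-4: (0.449542, 0.070723) × (-0.001512, -0.000441) = (-0.000648, -0.000305)  (running Σ = (-0.000601, -0.000315))
  m=-3: (-0.017909, 0.152322) × (0.012900, -0.008318) = (0.001036, 0.002114)  (running Σ = (0.000435, 0.001799))
  m=-2: (0.302983, 0.023687) × (-0.015017, 0.105203) = (-0.007042, 0.031519)  (running Σ = (-0.006607, 0.033318))
  m=-1: (-0.012311, 0.315419) × (-0.306730, -0.353624) = (0.115316, -0.092395)  (running Σ = (0.108709, -0.059077))
  m=0: (0.214278, -0.000000) × (0.944186, 0.000000) = (0.202318, 0.000000)  (running Σ = (0.311027, -0.059077))
  m=1: (0.012311, 0.315419) × (0.306730, -0.353624) = (0.115316, 0.092395)  (running Σ = (0.426343, 0.033318))
  m=2: (0.302983, -0.023687) × (-0.015017, -0.105203) = (-0.007042, -0.031519)  (running Σ = (0.419301, 0.001799))
  m=3: (0.017909, 0.152322) × (-0.012900, -0.008318) = (0.001036, -0.002114)  (running Σ = (0.420337, -0.000315))
  m=4: (0.449542, -0.070723) × (-0.001512, 0.000441) = (-0.000648, 0.000305)  (running Σ = (0.419688, -0.000010))
  m=5: (-0.080358, -0.406738) × (-0.000050, 0.000109) = (0.000048, 0.000012)  (running Σ = (0.419736, 0.000001))
  m=6: (-0.221567, 0.052830) × (0.000003, 0.000006) = (-0.000001, -0.000001)  (running Σ = (0.419735, -0.000000))
  m=7: (0.022145, 0.079067) × (0.000000, 0.000000) = (-0.000000, 0.000000)  (running Σ = (0.419735, 0.000000))
  m=8: (0.017024, -0.005492) × (0.000000, -0.000000) = (0.000000, -0.000000)  (running Σ = (0.419735, 0.000000))
Accumulated sum (0.419735, 0.000000); after 4π/(2l+1) scaling, (0.310268, 0.000000) ⇒ P_8 = 0.310268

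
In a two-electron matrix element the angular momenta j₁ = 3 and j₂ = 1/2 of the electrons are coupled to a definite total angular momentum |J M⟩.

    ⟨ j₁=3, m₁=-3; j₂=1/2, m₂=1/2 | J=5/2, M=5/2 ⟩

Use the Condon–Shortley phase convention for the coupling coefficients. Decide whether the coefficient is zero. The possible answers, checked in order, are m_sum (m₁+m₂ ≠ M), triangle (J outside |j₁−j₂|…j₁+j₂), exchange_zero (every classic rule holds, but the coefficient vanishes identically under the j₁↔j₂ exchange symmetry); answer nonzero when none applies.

m_sum

m-sum: m₁+m₂ = -3+1/2 = -5/2, M = 5/2  ✗ ⇒ coefficient is 0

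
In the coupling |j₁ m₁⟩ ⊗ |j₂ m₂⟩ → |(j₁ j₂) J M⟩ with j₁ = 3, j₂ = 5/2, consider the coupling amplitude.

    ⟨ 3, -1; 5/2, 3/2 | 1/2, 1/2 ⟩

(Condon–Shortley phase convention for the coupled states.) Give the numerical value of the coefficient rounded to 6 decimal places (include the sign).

+√(2/21) ≈ +0.308607

j₁+j₂−J=5  J+j₁−j₂=1  J−j₁+j₂=0  j₁+j₂+J+1=7
(j₁±m₁, j₂±m₂, J±M) = (2,4,4,1,1,0)
P² = 384/7
sum k=4..4:
  [4] +1/24 = 1/24
S = 1/24
C² = P²·S² = 2/21 ; C = +0.308607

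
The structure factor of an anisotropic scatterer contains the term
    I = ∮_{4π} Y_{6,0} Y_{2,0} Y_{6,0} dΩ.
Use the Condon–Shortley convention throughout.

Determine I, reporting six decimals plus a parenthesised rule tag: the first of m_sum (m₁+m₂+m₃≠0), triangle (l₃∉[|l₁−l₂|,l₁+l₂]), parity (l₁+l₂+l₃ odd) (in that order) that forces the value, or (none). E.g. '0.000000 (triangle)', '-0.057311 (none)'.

0.160563 (none)

Rules hold: Σm=0, L=14 even, 4≤6≤8.
N = 13·5·13 = 845
Δ = 2!·10!·2!/15! = 1/90090
Racah Σ t=0..2: t=0:+1/69120 t=1:−1/14400 t=2:+1/69120 = -7/172800
⇒ 3j(6 2 6; 0 0 0)² = 14/715, sgn -1
(m-triple is (0,0,0) — same symbol as above.)
4πI² = N·(3j₀)²·(3jₘ)² = 196/605
I = +1·√(0.323967/4π) = 0.16056298
No selection rule forces the value: the integral is nonzero (none).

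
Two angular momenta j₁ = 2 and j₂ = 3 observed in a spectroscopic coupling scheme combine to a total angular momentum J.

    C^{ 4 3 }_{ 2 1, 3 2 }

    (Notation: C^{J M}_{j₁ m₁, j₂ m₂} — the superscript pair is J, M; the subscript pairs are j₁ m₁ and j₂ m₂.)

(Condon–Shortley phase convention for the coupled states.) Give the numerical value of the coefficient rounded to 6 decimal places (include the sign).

triangle: 1!*3!*5!/10! = 720/3628800
(j±m)!: 3!*1!*5!*1!*7!*1! = 3628800
prefactor² = (2J+1)*Δ*N² = 6480
  k=0: +1/(0!*1!*1!*5!*2!*0!) = 1/240
  k=1: −1/(1!*0!*0!*4!*3!*1!) = -1/144
Σ = -1/360  ⇒  CG² = 6480*(-1/360)² = 1/20
CG = −√(1/20) = -0.223607

−√(1/20) = -0.223607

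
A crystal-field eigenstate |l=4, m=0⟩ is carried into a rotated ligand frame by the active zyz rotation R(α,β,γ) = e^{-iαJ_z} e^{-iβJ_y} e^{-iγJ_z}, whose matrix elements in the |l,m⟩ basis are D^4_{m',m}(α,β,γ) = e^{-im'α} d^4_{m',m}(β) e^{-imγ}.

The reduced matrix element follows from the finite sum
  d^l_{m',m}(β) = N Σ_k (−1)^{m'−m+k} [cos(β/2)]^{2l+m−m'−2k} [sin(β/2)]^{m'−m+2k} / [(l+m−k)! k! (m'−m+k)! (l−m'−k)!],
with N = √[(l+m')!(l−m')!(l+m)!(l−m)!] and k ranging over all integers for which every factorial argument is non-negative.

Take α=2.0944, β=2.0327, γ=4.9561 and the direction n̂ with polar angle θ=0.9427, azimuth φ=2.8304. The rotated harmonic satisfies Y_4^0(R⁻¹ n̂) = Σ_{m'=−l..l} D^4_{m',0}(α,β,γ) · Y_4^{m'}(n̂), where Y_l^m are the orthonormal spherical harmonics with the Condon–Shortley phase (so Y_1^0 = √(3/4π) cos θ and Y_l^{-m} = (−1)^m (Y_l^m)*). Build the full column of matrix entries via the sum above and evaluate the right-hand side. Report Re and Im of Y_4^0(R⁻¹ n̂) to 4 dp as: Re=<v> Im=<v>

Re=0.0985 Im=0.0000

Need the full column D^4_{m',0} for m'=−4..4 at α=2.0944, β=2.0327, γ=4.9561.
cos(β/2)=0.526473, sin(β/2)=0.850192
d^4_{-4,0}: single k=4 term ⇒ +0.335831;  D = -0.167921+0.290835i
d^4_{-3,0}: k∈[3..4] ⇒ +0.294099 -0.766967 = -0.472868;  D = -0.472868-0.000007i
d^4_{-2,0}: k∈[2..4] ⇒ +0.146019 -1.015457 +0.993059 = +0.123622;  D = -0.061810-0.107060i
d^4_{-1,0}: k∈[1..4] ⇒ +0.042625 -0.666955 +1.739318 -0.755980 = +0.359008;  D = -0.179506+0.310909i
d^4_{0,0}: k∈[0..4] ⇒ +0.005902 -0.246269 +1.445020 -1.674842 +0.272983 = -0.197205;  D = -0.197205+0.000000i
d^4_{1,0}: k∈[0..3] ⇒ -0.042625 +0.666955 -1.739318 +0.755980 = -0.359008;  D = +0.179506+0.310909i
d^4_{2,0}: k∈[0..2] ⇒ +0.146019 -1.015457 +0.993059 = +0.123622;  D = -0.061810+0.107060i
d^4_{3,0}: k∈[0..1] ⇒ -0.294099 +0.766967 = +0.472868;  D = +0.472868-0.000007i
d^4_{4,0}: single k=0 term ⇒ +0.335831;  D = -0.167921-0.290835i
Y_4^{m'}(θ=0.9427,φ=2.8304) and Σ D·Y over m':
  (-0.1679+0.2908i)·(+0.0608+0.1797i)  (-0.4729-0.0000i)·(-0.2318-0.3132i)  (-0.0618-0.1071i)·(+0.2521+0.1809i)  (-0.1795+0.3109i)·(+0.1248+0.0402i)  (-0.1972+0.0000i)·(-0.3370+0.0000i)  (+0.1795+0.3109i)·(-0.1248+0.0402i)  (-0.0618+0.1071i)·(+0.2521-0.1809i)  (+0.4729-0.0000i)·(+0.2318-0.3132i)  (-0.1679-0.2908i)·(+0.0608-0.1797i)
Y_4^0(R⁻¹ n̂) = +0.098540+0.000000i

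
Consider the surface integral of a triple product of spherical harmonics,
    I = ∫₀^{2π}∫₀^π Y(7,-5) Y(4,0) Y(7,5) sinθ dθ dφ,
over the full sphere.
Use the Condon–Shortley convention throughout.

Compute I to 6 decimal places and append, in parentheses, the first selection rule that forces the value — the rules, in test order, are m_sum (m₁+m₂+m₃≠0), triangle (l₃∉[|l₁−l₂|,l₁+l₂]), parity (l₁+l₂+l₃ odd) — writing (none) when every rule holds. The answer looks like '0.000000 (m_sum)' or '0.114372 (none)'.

0.143298 (none)

Checks pass: Σm=0; 18 even; l₃=7∈[3,11].
(2·7+1)(2·4+1)(2·7+1) = 2025
Δ: 4! 10! 4! / 19! → 1/58198140
sum: t=0:+1/17418240 t=1:−1/622080 t=2:+1/230400 t=3:−1/622080 t=4:+1/17418240 = 1/806400
3j²(7 4 7; 0 0 0) = Δ·Π!·Σ² = 2268/230945  (sign -1)
sum: t=2:+1/58060800 t=3:−1/13063680 t=4:+1/46448640 = -79/2090188800
3j²(7 4 7; -5 0 5) = Δ·Π!·Σ² = 68651/5290740  (sign -1)
combine: 4πI² = 2025·2268/230945·68651/5290740 = 4549689/17631601
take √, sign +1: I = 0.14329797
No selection rule forces the value: the integral is nonzero (none).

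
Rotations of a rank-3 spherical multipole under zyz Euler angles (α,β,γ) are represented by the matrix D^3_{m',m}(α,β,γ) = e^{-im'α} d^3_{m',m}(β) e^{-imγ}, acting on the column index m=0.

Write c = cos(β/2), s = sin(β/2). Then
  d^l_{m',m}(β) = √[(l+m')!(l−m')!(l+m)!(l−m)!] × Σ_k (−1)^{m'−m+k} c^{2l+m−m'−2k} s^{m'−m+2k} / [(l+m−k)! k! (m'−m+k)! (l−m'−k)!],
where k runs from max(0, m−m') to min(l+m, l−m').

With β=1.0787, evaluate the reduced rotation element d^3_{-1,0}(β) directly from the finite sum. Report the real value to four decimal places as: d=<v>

d^3_{-1,0}(β=1.0787) via the finite sum:
c=cos(1.078700/2)=0.858043, s=sin(1.078700/2)=0.513578; N=√[2·24·6·6]=41.569219
Admissible k: 1..3 (factorial args all ≥0)
  k=1: (−1)^0·41.5692/(12)·0.8580^5·0.5136^1 = +0.827450
  k=2: (−1)^1·41.5692/(4)·0.8580^3·0.5136^3 = -0.889321
  k=3: (−1)^2·41.5692/(12)·0.8580^1·0.5136^5 = +0.106202
d^3_{-1,0}(1.0787) = +0.827450 -0.889321 +0.106202 = +0.044331

d=0.0443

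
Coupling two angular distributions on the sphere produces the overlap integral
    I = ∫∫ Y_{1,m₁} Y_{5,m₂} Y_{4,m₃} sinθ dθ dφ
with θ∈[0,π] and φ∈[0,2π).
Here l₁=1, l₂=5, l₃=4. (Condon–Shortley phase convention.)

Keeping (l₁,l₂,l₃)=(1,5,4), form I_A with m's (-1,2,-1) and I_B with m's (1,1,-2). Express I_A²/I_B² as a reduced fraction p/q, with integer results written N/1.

7/2

Same 1,5,4: normalisation and zero-m 3j drop out of the ratio.
A: Δ: 2! 0! 8! / 11! → 1/495; sum: t=2:+1/1440 = 1/1440; 3j²(1 5 4; -1 2 -1) = Δ·Π!·Σ² = 7/165  (sign -1)
B: Δ: 2! 0! 8! / 11! → 1/495; sum: t=0:+1/2880 = 1/2880; 3j²(1 5 4; 1 1 -2) = Δ·Π!·Σ² = 2/165  (sign +1)
I_A²/I_B² = (7/165)/(2/165) = 7/2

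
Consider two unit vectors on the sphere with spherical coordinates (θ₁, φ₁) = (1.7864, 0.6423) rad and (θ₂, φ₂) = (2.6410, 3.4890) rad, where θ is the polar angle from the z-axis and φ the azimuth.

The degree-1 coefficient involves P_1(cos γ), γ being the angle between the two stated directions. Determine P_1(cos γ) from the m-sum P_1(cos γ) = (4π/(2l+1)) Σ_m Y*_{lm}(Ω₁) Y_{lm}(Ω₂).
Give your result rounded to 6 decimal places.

-0.260909

Term-by-term m-sum for l=1 (normalisation 4π/3 = 4.188790):
  m=-1: (0.27024 + 0.20217j) × (-0.15591 + 0.05645j) = -0.05355 - 0.01626j  (running Σ = -0.05355 - 0.01626j)
  m=0: (-0.10453 + 0.00000j) × (-0.42865 + 0.00000j) = 0.04481 + 0.00000j  (running Σ = -0.00874 - 0.01626j)
  m=1: (-0.27024 + 0.20217j) × (0.15591 + 0.05645j) = -0.05355 + 0.01626j  (running Σ = -0.06229 + 0.00000j)
Total Σ_m = -0.06229 + 0.00000j. Multiply by 4.188790: -0.26091 + 0.00000j. P_1(cos γ) = -0.260909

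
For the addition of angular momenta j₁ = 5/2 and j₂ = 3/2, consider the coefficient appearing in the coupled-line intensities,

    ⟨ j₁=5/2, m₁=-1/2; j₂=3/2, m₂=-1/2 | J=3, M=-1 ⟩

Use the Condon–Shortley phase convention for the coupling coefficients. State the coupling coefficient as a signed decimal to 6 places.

√[7·1!4!2!/8! · 2!3!1!2!2!4!] = √(48/5)
  +(−1)^0/∏(0,1,3,1,1,1)! = 1/6  (running 1/6)
  +(−1)^1/∏(1,0,2,0,2,2)! = -1/8  (running 1/24)
⟨..|..⟩ = √(48/5)·(1/24) = +0.129099

+√(1/60) ≈ +0.129099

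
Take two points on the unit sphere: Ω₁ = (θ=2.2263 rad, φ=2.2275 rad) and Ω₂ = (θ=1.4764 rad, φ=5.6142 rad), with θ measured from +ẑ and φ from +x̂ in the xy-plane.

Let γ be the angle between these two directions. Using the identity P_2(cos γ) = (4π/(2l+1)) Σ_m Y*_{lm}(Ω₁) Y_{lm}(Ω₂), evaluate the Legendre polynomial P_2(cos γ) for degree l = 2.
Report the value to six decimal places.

0.516186

Term-by-term m-sum for l=2 (normalisation 4π/5 = 2.513274):
  term(m=-2) = 0.08199 - 0.04376j   from Y*(Ω₁)=-0.06179 - 0.23475j, Y(Ω₂)=0.08833 + 0.37251j
  term(m=-1) = 0.02625 - 0.00657j   from Y*(Ω₁)=0.22791 - 0.29567j, Y(Ω₂)=0.05687 + 0.04496j
  term(m=+0) = -0.01110 + 0.00000j   from Y*(Ω₁)=0.03617 + 0.00000j, Y(Ω₂)=-0.30699 + 0.00000j
  term(m=+1) = 0.02625 + 0.00657j   from Y*(Ω₁)=-0.22791 - 0.29567j, Y(Ω₂)=-0.05687 + 0.04496j
  term(m=+2) = 0.08199 + 0.04376j   from Y*(Ω₁)=-0.06179 + 0.23475j, Y(Ω₂)=0.08833 - 0.37251j
Total Σ_m = 0.20538 + 0.00000j. Multiply by 2.513274: 0.51619 + 0.00000j. P_2(cos γ) = 0.516186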